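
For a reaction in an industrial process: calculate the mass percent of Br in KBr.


M(KBr) = 1×39.1 + 1×79.9 = 119.00 g/mol
Mass of Br = 1 × 79.9 = 79.90 g/mol
% Br = 79.90/119.00 × 100 = 67.14%

67.14%


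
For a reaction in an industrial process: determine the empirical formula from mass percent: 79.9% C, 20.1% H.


Assume 100 g sample. Moles of each element:
  C: 79.9/12.01 = 6.653 mol
  H: 20.1/1.008 = 19.94 mol
Divide by smallest (6.653):
  C: 6.653/6.653 = 1.0
  H: 19.94/6.653 = 3.0
Empirical formula: CH3

CH3


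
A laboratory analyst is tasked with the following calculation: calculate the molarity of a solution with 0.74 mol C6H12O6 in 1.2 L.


M = n/V = 0.74/1.2 = 0.617 mol/L

0.617 M


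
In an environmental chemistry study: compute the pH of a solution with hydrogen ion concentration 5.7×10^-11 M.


pH = -log10([H+]) = -log10(5.7×10^-11)
= 11 - log10(5.7)
= 11 - 0.76
= 10.24

10.24


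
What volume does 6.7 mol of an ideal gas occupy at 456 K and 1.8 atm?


PV = nRT  (R = 0.08206 L·atm/(mol·K))
V = nRT/P = 6.7×0.08206×456/1.8
= 139.283 L

139.283 L


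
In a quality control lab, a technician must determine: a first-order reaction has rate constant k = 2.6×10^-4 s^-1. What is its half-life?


t½ = ln2/k = 0.693147/(2.6×10^-4 s^-1)
= 2666 s

2666 s


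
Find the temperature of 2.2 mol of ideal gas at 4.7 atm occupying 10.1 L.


PV = nRT  (R = 0.08206 L·atm/(mol·K))
T = PV/(nR) = 4.7×10.1/(2.2×0.08206)
= 47.47/0.180532
= 262.95 K

262.95 K


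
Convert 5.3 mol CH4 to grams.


M(CH4) = 16.04 g/mol
mass = n × M = 5.3 × 16.04 = 85.01 g

85.01 g


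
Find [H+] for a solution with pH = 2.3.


[H+] = 10^(-pH) = 10^(-2.3)
= 5.01×10^-3 M

5.01×10^-3 M


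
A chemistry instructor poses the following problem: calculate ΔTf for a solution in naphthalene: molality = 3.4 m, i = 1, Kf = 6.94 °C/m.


ΔTf = Kf × m × i
= 6.94 × 3.4 × 1
= 23.596 °C

23.596 °C


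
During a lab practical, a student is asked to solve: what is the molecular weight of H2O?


M(H2O) = 2×1.008 + 1×16.0
= 2.02 + 16.0
= 18.02 g/mol

18.02 g/mol


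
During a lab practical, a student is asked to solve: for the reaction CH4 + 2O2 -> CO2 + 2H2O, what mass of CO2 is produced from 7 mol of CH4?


Mole ratio CO2:CH4 = 1:1
n(CO2) = 7 × 1/1 = 7.000 mol
mass = 7.000 × 44.01 = 308.07 g

308.07 g


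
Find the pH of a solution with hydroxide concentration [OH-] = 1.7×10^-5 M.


pOH = -log10([OH-]) = -log10(1.7×10^-5)
= 5 - log10(1.7) = 4.77
pH = 14 - pOH = 14 - 4.77 = 9.23

9.23


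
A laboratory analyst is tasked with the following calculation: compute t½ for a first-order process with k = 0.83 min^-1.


t½ = ln2/k = 0.693147/(0.83 min^-1)
= 0.8351 min

0.8351 min


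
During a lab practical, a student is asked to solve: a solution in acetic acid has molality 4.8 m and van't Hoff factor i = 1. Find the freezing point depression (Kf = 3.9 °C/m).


ΔTf = Kf × m × i
= 3.9 × 4.8 × 1
= 18.72 °C

18.72 °C


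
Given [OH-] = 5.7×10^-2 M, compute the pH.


pOH = -log10([OH-]) = -log10(5.7×10^-2)
= 2 - log10(5.7) = 1.24
pH = 14 - pOH = 14 - 1.24 = 12.76

12.76


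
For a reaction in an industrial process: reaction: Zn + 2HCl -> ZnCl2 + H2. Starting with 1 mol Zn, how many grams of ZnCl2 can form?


Mole ratio ZnCl2:Zn = 1:1
n(ZnCl2) = 1 × 1/1 = 1.000 mol
mass = 1.000 × 136.28 = 136.28 g

136.28 g


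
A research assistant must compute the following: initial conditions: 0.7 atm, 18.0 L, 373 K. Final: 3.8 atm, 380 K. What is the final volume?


P1V1/T1 = P2V2/T2
V2 = P1V1T2/(T1P2)
= 0.7×18.0×380/(373×3.8)
= 3.378 L

3.378 L


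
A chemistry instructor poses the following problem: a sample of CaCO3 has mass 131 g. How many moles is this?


M(CaCO3) = 100.09 g/mol
n = mass/M = 131/100.09 = 1.3088 mol

1.3088 mol


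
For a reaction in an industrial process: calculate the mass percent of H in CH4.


M(CH4) = 1×12.01 + 4×1.008 = 16.042 g/mol
Mass of H = 4 × 1.008 = 4.032 g/mol
% H = 4.032/16.042 × 100 = 25.13%

25.13%


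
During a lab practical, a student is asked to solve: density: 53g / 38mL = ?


ρ = mass/volume
= 53/38
= 1.395 g/mL

1.395 g/mL


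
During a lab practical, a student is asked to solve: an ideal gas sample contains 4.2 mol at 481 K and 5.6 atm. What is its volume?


PV = nRT  (R = 0.08206 L·atm/(mol·K))
V = nRT/P = 4.2×0.08206×481/5.6
= 29.603 L

29.603 L


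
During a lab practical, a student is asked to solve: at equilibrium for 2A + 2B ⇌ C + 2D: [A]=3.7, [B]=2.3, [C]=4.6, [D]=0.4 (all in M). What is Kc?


Kc = [C][D]^2/([A]^2[B]^2)
= (4.6^1 × 0.4^2)/(3.7^2 × 2.3^2)
= 0.736/72.4201
= 0.01016

0.01016


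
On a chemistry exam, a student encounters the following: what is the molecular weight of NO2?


M(NO2) = 1×14.01 + 2×16.0
= 14.01 + 32.0
= 46.01 g/mol

46.01 g/mol


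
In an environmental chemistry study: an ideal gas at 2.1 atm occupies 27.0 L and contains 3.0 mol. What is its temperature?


PV = nRT  (R = 0.08206 L·atm/(mol·K))
T = PV/(nR) = 2.1×27.0/(3.0×0.08206)
= 56.70/0.246180
= 230.32 K

230.32 K


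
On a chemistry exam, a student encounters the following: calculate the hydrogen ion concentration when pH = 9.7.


[H+] = 10^(-pH) = 10^(-9.7)
= 2.0×10^-10 M

2.0×10^-10 M


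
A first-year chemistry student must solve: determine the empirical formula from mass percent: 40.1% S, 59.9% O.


Assume 100 g sample. Moles of each element:
  S: 40.1/32.07 = 1.25 mol
  O: 59.9/16.0 = 3.744 mol
Divide by smallest (1.25):
  S: 1.25/1.25 = 1.0
  O: 3.744/1.25 = 3.0
Empirical formula: SO3

SO3


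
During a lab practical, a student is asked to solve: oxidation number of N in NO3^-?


x + 3(-2) = -1, so x = +5
Oxidation number: +5

+5


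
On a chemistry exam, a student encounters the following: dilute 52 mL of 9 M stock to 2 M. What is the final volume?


C1V1 = C2V2
9 × 52 = 2 × V2
V2 = 468/2 = 234.0 mL

234.0 mL


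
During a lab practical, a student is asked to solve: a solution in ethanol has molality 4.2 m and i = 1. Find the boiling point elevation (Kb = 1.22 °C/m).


ΔTb = Kb × m × i
= 1.22 × 4.2 × 1
= 5.124 °C

5.124 °C


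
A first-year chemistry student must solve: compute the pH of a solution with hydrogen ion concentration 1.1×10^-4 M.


pH = -log10([H+]) = -log10(1.1×10^-4)
= 4 - log10(1.1)
= 4 - 0.04
= 3.96

3.96


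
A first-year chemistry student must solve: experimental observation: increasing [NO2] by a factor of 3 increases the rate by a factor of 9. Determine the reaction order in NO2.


rate ∝ [NO2]^n
3^n = 9 → n = 2
Order in NO2: 2

2


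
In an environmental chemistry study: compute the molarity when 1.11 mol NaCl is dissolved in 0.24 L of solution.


M = n/V = 1.11/0.24 = 4.625 mol/L

4.625 M


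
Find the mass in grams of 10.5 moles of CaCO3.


M(CaCO3) = 100.09 g/mol
mass = n × M = 10.5 × 100.09 = 1050.95 g

1050.95 g


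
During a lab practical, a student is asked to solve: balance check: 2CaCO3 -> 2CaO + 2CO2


Equation: 2CaCO3 -> 2CaO + 2CO2
Check atoms: C: 2=2, Ca: 2=2, O: 6=6
Balanced

Yes, balanced


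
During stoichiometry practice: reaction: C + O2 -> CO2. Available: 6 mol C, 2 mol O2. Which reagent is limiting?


Mole ratio available / coefficient:
  C: 6/1 = 6.000
  O2: 2/1 = 2.000
Smaller ratio is limiting.

O2


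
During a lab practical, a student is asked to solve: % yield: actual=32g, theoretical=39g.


% yield = actual/theoretical × 100
= 32/39 × 100
= 82.05%

82.05%


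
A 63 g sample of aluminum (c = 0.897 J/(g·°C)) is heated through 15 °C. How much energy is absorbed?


q = mcΔT = 63 × 0.897 × 15
= 847.67 J

847.67 J


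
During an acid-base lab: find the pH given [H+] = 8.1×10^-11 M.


pH = -log10([H+]) = -log10(8.1×10^-11)
= 11 - log10(8.1)
= 11 - 0.91
= 10.09

10.09


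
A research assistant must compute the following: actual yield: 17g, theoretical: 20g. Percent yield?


% yield = actual/theoretical × 100
= 17/20 × 100
= 85.0%

85.0%


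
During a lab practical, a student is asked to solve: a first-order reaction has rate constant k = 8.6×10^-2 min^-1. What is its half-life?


t½ = ln2/k = 0.693147/(8.6×10^-2 min^-1)
= 8.060 min

8.060 min


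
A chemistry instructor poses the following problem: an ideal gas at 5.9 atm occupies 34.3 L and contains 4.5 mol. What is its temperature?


PV = nRT  (R = 0.08206 L·atm/(mol·K))
T = PV/(nR) = 5.9×34.3/(4.5×0.08206)
= 202.37/0.369270
= 548.03 K

548.03 K


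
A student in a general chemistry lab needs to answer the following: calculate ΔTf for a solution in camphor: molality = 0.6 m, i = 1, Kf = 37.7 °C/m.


ΔTf = Kf × m × i
= 37.7 × 0.6 × 1
= 22.62 °C

22.62 °C


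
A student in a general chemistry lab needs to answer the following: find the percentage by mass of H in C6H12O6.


M(C6H12O6) = 6×12.01 + 12×1.008 + 6×16.0 = 180.156 g/mol
Mass of H = 12 × 1.008 = 12.096 g/mol
% H = 12.096/180.156 × 100 = 6.71%

6.71%


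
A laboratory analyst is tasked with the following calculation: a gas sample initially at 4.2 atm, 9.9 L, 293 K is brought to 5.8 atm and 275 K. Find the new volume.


P1V1/T1 = P2V2/T2
V2 = P1V1T2/(T1P2)
= 4.2×9.9×275/(293×5.8)
= 6.729 L

6.729 L


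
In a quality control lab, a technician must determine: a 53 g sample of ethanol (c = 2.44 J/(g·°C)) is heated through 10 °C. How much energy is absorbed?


q = mcΔT = 53 × 2.44 × 10
= 1293.20 J

1293.20 J


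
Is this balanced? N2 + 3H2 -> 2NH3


Equation: N2 + 3H2 -> 2NH3
Check atoms: H: 6=6, N: 2=2
Balanced

Yes, balanced


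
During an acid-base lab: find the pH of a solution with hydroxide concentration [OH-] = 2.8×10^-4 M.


pOH = -log10([OH-]) = -log10(2.8×10^-4)
= 4 - log10(2.8) = 3.55
pH = 14 - pOH = 14 - 3.55 = 10.45

10.45


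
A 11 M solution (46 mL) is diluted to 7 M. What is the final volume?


C1V1 = C2V2
11 × 46 = 7 × V2
V2 = 506/7 = 72.29 mL

72.29 mL


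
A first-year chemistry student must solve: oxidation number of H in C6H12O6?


H is +1 with nonmetals
Oxidation number: +1

+1


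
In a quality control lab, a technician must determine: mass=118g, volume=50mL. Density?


ρ = mass/volume
= 118/50
= 2.36 g/mL

2.36 g/mL


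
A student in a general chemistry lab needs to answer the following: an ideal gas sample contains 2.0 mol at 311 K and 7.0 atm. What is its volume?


PV = nRT  (R = 0.08206 L·atm/(mol·K))
V = nRT/P = 2.0×0.08206×311/7.0
= 7.292 L

7.292 L


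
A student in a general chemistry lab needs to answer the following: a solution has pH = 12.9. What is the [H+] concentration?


[H+] = 10^(-pH) = 10^(-12.9)
= 1.26×10^-13 M

1.26×10^-13 M


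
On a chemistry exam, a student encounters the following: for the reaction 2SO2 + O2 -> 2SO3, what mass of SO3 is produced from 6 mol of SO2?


Mole ratio SO3:SO2 = 2:2
n(SO3) = 6 × 2/2 = 6.000 mol
mass = 6.000 × 80.07 = 480.42 g

480.42 g


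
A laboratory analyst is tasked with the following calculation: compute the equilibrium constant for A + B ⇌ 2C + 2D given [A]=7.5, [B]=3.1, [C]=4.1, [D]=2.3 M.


Kc = [C]^2[D]^2/([A][B])
= (4.1^2 × 2.3^2)/(7.5^1 × 3.1^1)
= 88.9249/23.25
= 3.825

3.825


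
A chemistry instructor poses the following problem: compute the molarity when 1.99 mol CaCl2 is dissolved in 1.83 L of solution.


M = n/V = 1.99/1.83 = 1.087 mol/L

1.087 M


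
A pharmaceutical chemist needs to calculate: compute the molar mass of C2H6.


M(C2H6) = 2×12.01 + 6×1.008
= 24.02 + 6.05
= 30.07 g/mol

30.07 g/mol


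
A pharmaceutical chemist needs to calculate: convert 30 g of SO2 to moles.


M(SO2) = 64.07 g/mol
n = mass/M = 30/64.07 = 0.4682 mol

0.4682 mol


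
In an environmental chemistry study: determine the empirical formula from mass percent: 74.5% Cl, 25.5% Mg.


Assume 100 g sample. Moles of each element:
  Cl: 74.5/35.45 = 2.102 mol
  Mg: 25.5/24.31 = 1.049 mol
Divide by smallest (1.049):
  Cl: 2.102/1.049 = 2.0
  Mg: 1.049/1.049 = 1.0
Empirical formula: MgCl2

MgCl2


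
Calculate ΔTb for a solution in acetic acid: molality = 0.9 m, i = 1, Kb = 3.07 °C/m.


ΔTb = Kb × m × i
= 3.07 × 0.9 × 1
= 2.763 °C

2.763 °C


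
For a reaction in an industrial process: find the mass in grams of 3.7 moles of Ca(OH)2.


M(Ca(OH)2) = 74.1 g/mol
mass = n × M = 3.7 × 74.1 = 274.17 g

274.17 g


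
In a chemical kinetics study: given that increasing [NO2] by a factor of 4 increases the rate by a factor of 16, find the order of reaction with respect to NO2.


rate ∝ [NO2]^n
4^n = 16 → n = 2
Order in NO2: 2

2


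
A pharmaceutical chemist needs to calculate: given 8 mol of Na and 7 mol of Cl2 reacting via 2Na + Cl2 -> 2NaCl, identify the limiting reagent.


Mole ratio available / coefficient:
  Na: 8/2 = 4.000
  Cl2: 7/1 = 7.000
Smaller ratio is limiting.

Na


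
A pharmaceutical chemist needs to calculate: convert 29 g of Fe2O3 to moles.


M(Fe2O3) = 159.7 g/mol
n = mass/M = 29/159.7 = 0.1816 mol

0.1816 mol


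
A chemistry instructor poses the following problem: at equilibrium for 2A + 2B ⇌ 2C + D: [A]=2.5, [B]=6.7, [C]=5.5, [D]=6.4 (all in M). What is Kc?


Kc = [C]^2[D]/([A]^2[B]^2)
= (5.5^2 × 6.4^1)/(2.5^2 × 6.7^2)
= 193.6/280.5625
= 0.6900

0.6900


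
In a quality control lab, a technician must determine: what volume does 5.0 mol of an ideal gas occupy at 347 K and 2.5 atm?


PV = nRT  (R = 0.08206 L·atm/(mol·K))
V = nRT/P = 5.0×0.08206×347/2.5
= 56.95 L

56.95 L


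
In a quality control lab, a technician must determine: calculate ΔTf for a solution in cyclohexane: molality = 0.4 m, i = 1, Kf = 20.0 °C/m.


ΔTf = Kf × m × i
= 20.0 × 0.4 × 1
= 8.0 °C

8.0 °C


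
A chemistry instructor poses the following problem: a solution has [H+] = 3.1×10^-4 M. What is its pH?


pH = -log10([H+]) = -log10(3.1×10^-4)
= 4 - log10(3.1)
= 4 - 0.49
= 3.51

3.51


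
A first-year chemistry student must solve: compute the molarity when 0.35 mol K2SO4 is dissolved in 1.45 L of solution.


M = n/V = 0.35/1.45 = 0.241 mol/L

0.241 M


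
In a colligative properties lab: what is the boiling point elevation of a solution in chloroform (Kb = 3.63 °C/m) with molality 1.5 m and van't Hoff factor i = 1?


ΔTb = Kb × m × i
= 3.63 × 1.5 × 1
= 5.445 °C

5.445 °C


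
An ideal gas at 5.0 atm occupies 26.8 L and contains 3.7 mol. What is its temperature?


PV = nRT  (R = 0.08206 L·atm/(mol·K))
T = PV/(nR) = 5.0×26.8/(3.7×0.08206)
= 134.00/0.303622
= 441.34 K

441.34 K


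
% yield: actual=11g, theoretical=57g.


% yield = actual/theoretical × 100
= 11/57 × 100
= 19.3%

19.3%


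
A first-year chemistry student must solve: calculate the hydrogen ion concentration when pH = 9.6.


[H+] = 10^(-pH) = 10^(-9.6)
= 2.51×10^-10 M

2.51×10^-10 M


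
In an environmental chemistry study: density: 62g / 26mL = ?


ρ = mass/volume
= 62/26
= 2.385 g/mL

2.385 g/mL


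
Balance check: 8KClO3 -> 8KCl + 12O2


Equation: 8KClO3 -> 8KCl + 12O2
Check atoms: Cl: 8=8, K: 8=8, O: 24=24
Balanced

Yes, balanced


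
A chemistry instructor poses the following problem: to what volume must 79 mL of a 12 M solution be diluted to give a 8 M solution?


C1V1 = C2V2
12 × 79 = 8 × V2
V2 = 948/8 = 118.5 mL

118.5 mL


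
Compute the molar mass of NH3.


M(NH3) = 1×14.01 + 3×1.008
= 14.01 + 3.02
= 17.03 g/mol

17.03 g/mol


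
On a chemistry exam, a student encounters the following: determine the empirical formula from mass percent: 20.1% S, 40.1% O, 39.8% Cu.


Assume 100 g sample. Moles of each element:
  S: 20.1/32.07 = 0.627 mol
  O: 40.1/16.0 = 2.506 mol
  Cu: 39.8/63.55 = 0.626 mol
Divide by smallest (0.626):
  S: 0.627/0.626 = 1.0
  O: 2.506/0.626 = 4.0
  Cu: 0.626/0.626 = 1.0
Empirical formula: CuSO4

CuSO4


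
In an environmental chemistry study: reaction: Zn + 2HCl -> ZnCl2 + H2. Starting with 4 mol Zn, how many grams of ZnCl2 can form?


Mole ratio ZnCl2:Zn = 1:1
n(ZnCl2) = 4 × 1/1 = 4.000 mol
mass = 4.000 × 136.28 = 545.12 g

545.12 g


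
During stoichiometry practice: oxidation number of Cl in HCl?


halide: -1
Oxidation number: -1

-1


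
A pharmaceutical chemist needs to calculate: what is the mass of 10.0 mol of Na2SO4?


M(Na2SO4) = 142.05 g/mol
mass = n × M = 10.0 × 142.05 = 1420.50 g

1420.50 g


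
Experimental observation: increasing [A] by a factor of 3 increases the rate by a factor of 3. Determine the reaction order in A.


rate ∝ [A]^n
3^n = 3 → n = 1
Order in A: 1

1


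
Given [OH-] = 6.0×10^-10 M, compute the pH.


pOH = -log10([OH-]) = -log10(6.0×10^-10)
= 10 - log10(6.0) = 9.22
pH = 14 - pOH = 14 - 9.22 = 4.78

4.78


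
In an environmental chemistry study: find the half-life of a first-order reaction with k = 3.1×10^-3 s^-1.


t½ = ln2/k = 0.693147/(3.1×10^-3 s^-1)
= 223.6 s

223.6 s


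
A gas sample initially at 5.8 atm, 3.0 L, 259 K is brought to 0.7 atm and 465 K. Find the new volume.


P1V1/T1 = P2V2/T2
V2 = P1V1T2/(T1P2)
= 5.8×3.0×465/(259×0.7)
= 44.628 L

44.628 L


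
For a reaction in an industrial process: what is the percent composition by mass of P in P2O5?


M(P2O5) = 2×30.97 + 5×16.0 = 141.94 g/mol
Mass of P = 2 × 30.97 = 61.94 g/mol
% P = 61.94/141.94 × 100 = 43.64%

43.64%


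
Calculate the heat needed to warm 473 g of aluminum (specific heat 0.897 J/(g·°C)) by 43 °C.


q = mcΔT = 473 × 0.897 × 43
= 18244.08 J

18244.08 J


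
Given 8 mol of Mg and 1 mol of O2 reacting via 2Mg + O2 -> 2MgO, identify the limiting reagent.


Mole ratio available / coefficient:
  Mg: 8/2 = 4.000
  O2: 1/1 = 1.000
Smaller ratio is limiting.

O2


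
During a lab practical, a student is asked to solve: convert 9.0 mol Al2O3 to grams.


M(Al2O3) = 101.96 g/mol
mass = n × M = 9.0 × 101.96 = 917.64 g

917.64 g


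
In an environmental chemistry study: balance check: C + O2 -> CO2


Equation: C + O2 -> CO2
Check atoms: C: 1=1, O: 2=2
Balanced

Yes, balanced


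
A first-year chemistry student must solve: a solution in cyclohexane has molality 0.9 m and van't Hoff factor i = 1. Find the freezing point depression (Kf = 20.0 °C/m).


ΔTf = Kf × m × i
= 20.0 × 0.9 × 1
= 18.0 °C

18.0 °C


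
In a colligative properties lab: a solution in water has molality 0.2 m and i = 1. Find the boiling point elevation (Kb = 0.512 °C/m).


ΔTb = Kb × m × i
= 0.512 × 0.2 × 1
= 0.1024 °C

0.1024 °C


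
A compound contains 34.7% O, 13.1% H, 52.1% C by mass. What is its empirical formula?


Assume 100 g sample. Moles of each element:
  O: 34.7/16.0 = 2.169 mol
  H: 13.1/1.008 = 12.996 mol
  C: 52.1/12.01 = 4.338 mol
Divide by smallest (2.169):
  O: 2.169/2.169 = 1.0
  H: 12.996/2.169 = 5.99
  C: 4.338/2.169 = 2.0
Empirical formula: C2H6O

C2H6O


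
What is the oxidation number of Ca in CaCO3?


Group 2 metal: +2
Oxidation number: +2

+2


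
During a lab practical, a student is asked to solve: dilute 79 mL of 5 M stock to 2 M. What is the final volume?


C1V1 = C2V2
5 × 79 = 2 × V2
V2 = 395/2 = 197.5 mL

197.5 mL


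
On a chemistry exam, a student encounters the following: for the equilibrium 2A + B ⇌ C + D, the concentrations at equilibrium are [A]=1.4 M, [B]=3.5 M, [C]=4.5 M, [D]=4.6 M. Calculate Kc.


Kc = [C][D]/([A]^2[B])
= (4.5^1 × 4.6^1)/(1.4^2 × 3.5^1)
= 20.7/6.86
= 3.017

3.017


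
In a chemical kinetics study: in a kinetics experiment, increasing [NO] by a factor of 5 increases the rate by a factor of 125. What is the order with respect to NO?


rate ∝ [NO]^n
5^n = 125 → n = 3
Order in NO: 3

3


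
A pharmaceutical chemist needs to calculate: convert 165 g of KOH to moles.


M(KOH) = 56.11 g/mol
n = mass/M = 165/56.11 = 2.9407 mol

2.9407 mol


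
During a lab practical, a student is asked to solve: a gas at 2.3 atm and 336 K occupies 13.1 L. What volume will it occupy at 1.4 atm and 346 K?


P1V1/T1 = P2V2/T2
V2 = P1V1T2/(T1P2)
= 2.3×13.1×346/(336×1.4)
= 22.162 L

22.162 L


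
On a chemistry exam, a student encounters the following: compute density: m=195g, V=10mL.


ρ = mass/volume
= 195/10
= 19.5 g/mL

19.5 g/mL


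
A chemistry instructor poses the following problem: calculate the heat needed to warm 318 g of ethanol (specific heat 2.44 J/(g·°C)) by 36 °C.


q = mcΔT = 318 × 2.44 × 36
= 27933.12 J

27933.12 J


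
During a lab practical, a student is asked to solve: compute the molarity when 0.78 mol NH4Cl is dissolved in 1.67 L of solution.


M = n/V = 0.78/1.67 = 0.467 mol/L

0.467 M


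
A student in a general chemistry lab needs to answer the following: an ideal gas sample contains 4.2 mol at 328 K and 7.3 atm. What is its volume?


PV = nRT  (R = 0.08206 L·atm/(mol·K))
V = nRT/P = 4.2×0.08206×328/7.3
= 15.486 L

15.486 L


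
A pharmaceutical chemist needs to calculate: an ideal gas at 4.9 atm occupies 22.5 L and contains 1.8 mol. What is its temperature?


PV = nRT  (R = 0.08206 L·atm/(mol·K))
T = PV/(nR) = 4.9×22.5/(1.8×0.08206)
= 110.25/0.147708
= 746.41 K

746.41 K


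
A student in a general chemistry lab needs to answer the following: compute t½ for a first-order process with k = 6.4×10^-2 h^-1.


t½ = ln2/k = 0.693147/(6.4×10^-2 h^-1)
= 10.83 h

10.83 h


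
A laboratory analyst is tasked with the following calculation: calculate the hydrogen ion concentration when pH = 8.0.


[H+] = 10^(-pH) = 10^(-8.0)
= 1.0×10^-8 M

1.0×10^-8 M


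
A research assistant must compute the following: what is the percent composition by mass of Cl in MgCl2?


M(MgCl2) = 1×24.31 + 2×35.45 = 95.21 g/mol
Mass of Cl = 2 × 35.45 = 70.90 g/mol
% Cl = 70.90/95.21 × 100 = 74.47%

74.47%


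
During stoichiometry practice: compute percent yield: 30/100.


% yield = actual/theoretical × 100
= 30/100 × 100
= 30.0%

30.0%


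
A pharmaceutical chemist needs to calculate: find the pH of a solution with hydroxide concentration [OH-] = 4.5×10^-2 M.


pOH = -log10([OH-]) = -log10(4.5×10^-2)
= 2 - log10(4.5) = 1.35
pH = 14 - pOH = 14 - 1.35 = 12.65

12.65


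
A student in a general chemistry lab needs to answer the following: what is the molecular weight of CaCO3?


M(CaCO3) = 1×40.08 + 1×12.01 + 3×16.0
= 40.08 + 12.01 + 48.0
= 100.09 g/mol

100.09 g/mol


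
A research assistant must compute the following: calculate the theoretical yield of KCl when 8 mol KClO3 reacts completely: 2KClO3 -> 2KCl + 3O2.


Mole ratio KCl:KClO3 = 2:2
n(KCl) = 8 × 2/2 = 8.000 mol
mass = 8.000 × 74.55 = 596.4 g

596.4 g


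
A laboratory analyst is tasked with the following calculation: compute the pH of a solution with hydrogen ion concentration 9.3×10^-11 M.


pH = -log10([H+]) = -log10(9.3×10^-11)
= 11 - log10(9.3)
= 11 - 0.97
= 10.03

10.03


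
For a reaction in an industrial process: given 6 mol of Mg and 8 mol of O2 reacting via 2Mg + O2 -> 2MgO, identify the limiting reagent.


Mole ratio available / coefficient:
  Mg: 6/2 = 3.000
  O2: 8/1 = 8.000
Smaller ratio is limiting.

Mg


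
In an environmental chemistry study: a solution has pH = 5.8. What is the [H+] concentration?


[H+] = 10^(-pH) = 10^(-5.8)
= 1.58×10^-6 M

1.58×10^-6 M


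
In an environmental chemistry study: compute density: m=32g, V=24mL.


ρ = mass/volume
= 32/24
= 1.333 g/mL

1.333 g/mL


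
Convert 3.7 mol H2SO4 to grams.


M(H2SO4) = 98.09 g/mol
mass = n × M = 3.7 × 98.09 = 362.93 g

362.93 g


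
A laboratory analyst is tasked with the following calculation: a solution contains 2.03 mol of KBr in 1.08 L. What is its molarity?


M = n/V = 2.03/1.08 = 1.880 mol/L

1.880 M


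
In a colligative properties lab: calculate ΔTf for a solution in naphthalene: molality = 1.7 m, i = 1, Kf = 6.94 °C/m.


ΔTf = Kf × m × i
= 6.94 × 1.7 × 1
= 11.798 °C

11.798 °C


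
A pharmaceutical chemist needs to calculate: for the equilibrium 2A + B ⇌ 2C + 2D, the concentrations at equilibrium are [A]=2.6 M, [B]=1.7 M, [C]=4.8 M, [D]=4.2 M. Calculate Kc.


Kc = [C]^2[D]^2/([A]^2[B])
= (4.8^2 × 4.2^2)/(2.6^2 × 1.7^1)
= 406.4256/11.492
= 35.37

35.37


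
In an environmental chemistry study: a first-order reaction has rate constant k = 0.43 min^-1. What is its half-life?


t½ = ln2/k = 0.693147/(0.43 min^-1)
= 1.612 min

1.612 min


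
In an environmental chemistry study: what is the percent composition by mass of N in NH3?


M(NH3) = 1×14.01 + 3×1.008 = 17.034 g/mol
Mass of N = 1 × 14.01 = 14.01 g/mol
% N = 14.01/17.034 × 100 = 82.25%

82.25%


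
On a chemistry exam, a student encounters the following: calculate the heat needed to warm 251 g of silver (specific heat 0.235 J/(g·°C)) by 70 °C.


q = mcΔT = 251 × 0.235 × 70
= 4128.95 J

4128.95 J


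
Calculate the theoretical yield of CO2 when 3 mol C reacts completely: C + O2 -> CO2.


Mole ratio CO2:C = 1:1
n(CO2) = 3 × 1/1 = 3.000 mol
mass = 3.000 × 44.01 = 132.03 g

132.03 g


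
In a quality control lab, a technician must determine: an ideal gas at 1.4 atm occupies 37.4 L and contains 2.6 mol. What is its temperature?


PV = nRT  (R = 0.08206 L·atm/(mol·K))
T = PV/(nR) = 1.4×37.4/(2.6×0.08206)
= 52.36/0.213356
= 245.41 K

245.41 K


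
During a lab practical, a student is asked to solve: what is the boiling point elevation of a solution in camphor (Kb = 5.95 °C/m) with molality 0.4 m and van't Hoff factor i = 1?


ΔTb = Kb × m × i
= 5.95 × 0.4 × 1
= 2.38 °C

2.38 °C


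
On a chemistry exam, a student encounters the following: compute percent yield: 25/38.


% yield = actual/theoretical × 100
= 25/38 × 100
= 65.79%

65.79%


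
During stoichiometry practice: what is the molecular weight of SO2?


M(SO2) = 1×32.07 + 2×16.0
= 32.07 + 32.0
= 64.07 g/mol

64.07 g/mol


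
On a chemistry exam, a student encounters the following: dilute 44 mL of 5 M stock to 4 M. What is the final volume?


C1V1 = C2V2
5 × 44 = 4 × V2
V2 = 220/4 = 55.0 mL

55.0 mL


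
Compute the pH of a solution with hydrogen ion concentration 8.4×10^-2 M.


pH = -log10([H+]) = -log10(8.4×10^-2)
= 2 - log10(8.4)
= 2 - 0.92
= 1.08

1.08


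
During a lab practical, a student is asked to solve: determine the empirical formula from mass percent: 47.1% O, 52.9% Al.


Assume 100 g sample. Moles of each element:
  O: 47.1/16.0 = 2.944 mol
  Al: 52.9/26.98 = 1.961 mol
Divide by smallest (1.961):
  O: 2.944/1.961 = 1.5
  Al: 1.961/1.961 = 1.0
Multiply all ratios by 2 to obtain whole numbers.
Empirical formula: Al2O3

Al2O3


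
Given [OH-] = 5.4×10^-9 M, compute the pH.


pOH = -log10([OH-]) = -log10(5.4×10^-9)
= 9 - log10(5.4) = 8.27
pH = 14 - pOH = 14 - 8.27 = 5.73

5.73


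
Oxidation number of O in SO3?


O is usually -2
Oxidation number: -2

-2


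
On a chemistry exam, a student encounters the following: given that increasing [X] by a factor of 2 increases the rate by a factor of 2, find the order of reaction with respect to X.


rate ∝ [X]^n
2^n = 2 → n = 1
Order in X: 1

1


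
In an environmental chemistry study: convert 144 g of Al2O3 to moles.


M(Al2O3) = 101.96 g/mol
n = mass/M = 144/101.96 = 1.4123 mol

1.4123 mol


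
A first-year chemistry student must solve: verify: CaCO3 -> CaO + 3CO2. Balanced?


Equation: CaCO3 -> CaO + 3CO2
Check atoms: C: 1≠3, Ca: 1=1, O: 3≠7
Not balanced

No, not balanced


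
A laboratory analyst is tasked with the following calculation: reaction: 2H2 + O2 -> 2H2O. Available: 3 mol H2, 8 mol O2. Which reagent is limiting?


Mole ratio available / coefficient:
  H2: 3/2 = 1.500
  O2: 8/1 = 8.000
Smaller ratio is limiting.

H2


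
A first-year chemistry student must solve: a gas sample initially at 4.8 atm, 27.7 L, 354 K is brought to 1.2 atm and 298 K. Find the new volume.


P1V1/T1 = P2V2/T2
V2 = P1V1T2/(T1P2)
= 4.8×27.7×298/(354×1.2)
= 93.272 L

93.272 L


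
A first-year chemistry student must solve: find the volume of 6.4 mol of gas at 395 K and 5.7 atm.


PV = nRT  (R = 0.08206 L·atm/(mol·K))
V = nRT/P = 6.4×0.08206×395/5.7
= 36.394 L

36.394 L


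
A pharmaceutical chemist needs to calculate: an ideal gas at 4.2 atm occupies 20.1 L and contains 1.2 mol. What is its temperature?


PV = nRT  (R = 0.08206 L·atm/(mol·K))
T = PV/(nR) = 4.2×20.1/(1.2×0.08206)
= 84.42/0.098472
= 857.30 K

857.30 K


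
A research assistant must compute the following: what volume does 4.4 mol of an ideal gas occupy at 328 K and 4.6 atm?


PV = nRT  (R = 0.08206 L·atm/(mol·K))
V = nRT/P = 4.4×0.08206×328/4.6
= 25.745 L

25.745 L


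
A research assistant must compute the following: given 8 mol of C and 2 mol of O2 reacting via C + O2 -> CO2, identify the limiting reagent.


Mole ratio available / coefficient:
  C: 8/1 = 8.000
  O2: 2/1 = 2.000
Smaller ratio is limiting.

O2


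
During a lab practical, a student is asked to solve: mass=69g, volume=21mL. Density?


ρ = mass/volume
= 69/21
= 3.286 g/mL

3.286 g/mL


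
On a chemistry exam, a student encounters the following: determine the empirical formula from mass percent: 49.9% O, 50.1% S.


Assume 100 g sample. Moles of each element:
  O: 49.9/16.0 = 3.119 mol
  S: 50.1/32.07 = 1.562 mol
Divide by smallest (1.562):
  O: 3.119/1.562 = 2.0
  S: 1.562/1.562 = 1.0
Empirical formula: SO2

SO2


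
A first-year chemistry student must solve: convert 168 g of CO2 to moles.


M(CO2) = 44.01 g/mol
n = mass/M = 168/44.01 = 3.8173 mol

3.8173 mol


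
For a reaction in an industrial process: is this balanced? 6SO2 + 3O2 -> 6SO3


Equation: 6SO2 + 3O2 -> 6SO3
Check atoms: O: 18=18, S: 6=6
Balanced

Yes, balanced


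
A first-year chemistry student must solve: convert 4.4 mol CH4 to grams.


M(CH4) = 16.04 g/mol
mass = n × M = 4.4 × 16.04 = 70.58 g

70.58 g


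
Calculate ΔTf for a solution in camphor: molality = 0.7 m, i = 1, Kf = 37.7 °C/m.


ΔTf = Kf × m × i
= 37.7 × 0.7 × 1
= 26.39 °C

26.39 °C


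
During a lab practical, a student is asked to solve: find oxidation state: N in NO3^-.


x + 3(-2) = -1, so x = +5
Oxidation number: +5

+5


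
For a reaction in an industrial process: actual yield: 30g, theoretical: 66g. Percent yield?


% yield = actual/theoretical × 100
= 30/66 × 100
= 45.45%

45.45%


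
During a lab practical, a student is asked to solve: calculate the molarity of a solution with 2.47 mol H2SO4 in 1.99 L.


M = n/V = 2.47/1.99 = 1.241 mol/L

1.241 M


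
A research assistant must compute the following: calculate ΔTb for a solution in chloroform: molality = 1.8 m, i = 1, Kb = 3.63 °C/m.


ΔTb = Kb × m × i
= 3.63 × 1.8 × 1
= 6.534 °C

6.534 °C


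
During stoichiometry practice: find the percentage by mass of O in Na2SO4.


M(Na2SO4) = 2×22.99 + 1×32.07 + 4×16.0 = 142.05 g/mol
Mass of O = 4 × 16.0 = 64.00 g/mol
% O = 64.00/142.05 × 100 = 45.05%

45.05%


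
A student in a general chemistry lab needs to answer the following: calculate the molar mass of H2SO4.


M(H2SO4) = 2×1.008 + 1×32.07 + 4×16.0
= 2.02 + 32.07 + 64.0
= 98.09 g/mol

98.09 g/mol


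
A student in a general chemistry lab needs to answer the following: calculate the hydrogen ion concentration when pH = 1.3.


[H+] = 10^(-pH) = 10^(-1.3)
= 5.01×10^-2 M

5.01×10^-2 M


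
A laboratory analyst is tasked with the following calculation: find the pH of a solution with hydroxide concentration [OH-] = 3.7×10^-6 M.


pOH = -log10([OH-]) = -log10(3.7×10^-6)
= 6 - log10(3.7) = 5.43
pH = 14 - pOH = 14 - 5.43 = 8.57

8.57


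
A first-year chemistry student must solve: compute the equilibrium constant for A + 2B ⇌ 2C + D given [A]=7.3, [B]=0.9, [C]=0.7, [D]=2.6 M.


Kc = [C]^2[D]/([A][B]^2)
= (0.7^2 × 2.6^1)/(7.3^1 × 0.9^2)
= 1.274/5.913
= 0.2155

0.2155


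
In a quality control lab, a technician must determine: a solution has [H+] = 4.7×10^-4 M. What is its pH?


pH = -log10([H+]) = -log10(4.7×10^-4)
= 4 - log10(4.7)
= 4 - 0.67
= 3.33

3.33


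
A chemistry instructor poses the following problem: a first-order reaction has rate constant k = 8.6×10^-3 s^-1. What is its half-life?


t½ = ln2/k = 0.693147/(8.6×10^-3 s^-1)
= 80.60 s

80.60 s


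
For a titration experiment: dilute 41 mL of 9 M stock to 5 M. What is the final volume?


C1V1 = C2V2
9 × 41 = 5 × V2
V2 = 369/5 = 73.8 mL

73.8 mL


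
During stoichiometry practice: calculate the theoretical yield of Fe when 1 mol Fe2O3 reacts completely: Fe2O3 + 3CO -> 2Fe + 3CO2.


Mole ratio Fe:Fe2O3 = 2:1
n(Fe) = 1 × 2/1 = 2.000 mol
mass = 2.000 × 55.85 = 111.7 g

111.7 g


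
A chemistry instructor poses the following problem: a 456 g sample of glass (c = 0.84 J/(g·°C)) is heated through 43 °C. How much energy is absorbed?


q = mcΔT = 456 × 0.84 × 43
= 16470.72 J

16470.72 J


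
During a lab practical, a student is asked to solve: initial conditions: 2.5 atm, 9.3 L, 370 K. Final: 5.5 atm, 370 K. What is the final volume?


P1V1/T1 = P2V2/T2
V2 = P1V1T2/(T1P2)
= 2.5×9.3×370/(370×5.5)
= 4.227 L

4.227 L


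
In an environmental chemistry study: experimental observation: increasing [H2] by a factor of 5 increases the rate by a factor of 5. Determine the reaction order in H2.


rate ∝ [H2]^n
5^n = 5 → n = 1
Order in H2: 1

1


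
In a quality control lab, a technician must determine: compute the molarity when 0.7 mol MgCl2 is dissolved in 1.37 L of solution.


M = n/V = 0.7/1.37 = 0.511 mol/L

0.511 M


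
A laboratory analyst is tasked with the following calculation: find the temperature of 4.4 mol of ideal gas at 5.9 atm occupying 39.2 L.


PV = nRT  (R = 0.08206 L·atm/(mol·K))
T = PV/(nR) = 5.9×39.2/(4.4×0.08206)
= 231.28/0.361064
= 640.55 K

640.55 K


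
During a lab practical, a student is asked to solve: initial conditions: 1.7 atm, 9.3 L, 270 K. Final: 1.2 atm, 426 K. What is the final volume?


P1V1/T1 = P2V2/T2
V2 = P1V1T2/(T1P2)
= 1.7×9.3×426/(270×1.2)
= 20.787 L

20.787 L


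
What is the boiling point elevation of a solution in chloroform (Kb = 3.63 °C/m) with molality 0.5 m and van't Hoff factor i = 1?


ΔTb = Kb × m × i
= 3.63 × 0.5 × 1
= 1.815 °C

1.815 °C


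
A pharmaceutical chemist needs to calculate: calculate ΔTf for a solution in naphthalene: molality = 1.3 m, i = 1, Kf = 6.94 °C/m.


ΔTf = Kf × m × i
= 6.94 × 1.3 × 1
= 9.022 °C

9.022 °C


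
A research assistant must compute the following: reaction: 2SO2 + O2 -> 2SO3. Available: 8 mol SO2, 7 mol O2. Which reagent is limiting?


Mole ratio available / coefficient:
  SO2: 8/2 = 4.000
  O2: 7/1 = 7.000
Smaller ratio is limiting.

SO2


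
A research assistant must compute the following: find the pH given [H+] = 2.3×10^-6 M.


pH = -log10([H+]) = -log10(2.3×10^-6)
= 6 - log10(2.3)
= 6 - 0.36
= 5.64

5.64


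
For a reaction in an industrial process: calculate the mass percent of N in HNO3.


M(HNO3) = 1×1.008 + 1×14.01 + 3×16.0 = 63.018 g/mol
Mass of N = 1 × 14.01 = 14.01 g/mol
% N = 14.01/63.018 × 100 = 22.23%

22.23%


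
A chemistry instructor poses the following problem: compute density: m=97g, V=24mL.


ρ = mass/volume
= 97/24
= 4.042 g/mL

4.042 g/mL


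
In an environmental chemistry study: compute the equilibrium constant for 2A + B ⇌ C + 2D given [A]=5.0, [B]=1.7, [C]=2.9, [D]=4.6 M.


Kc = [C][D]^2/([A]^2[B])
= (2.9^1 × 4.6^2)/(5.0^2 × 1.7^1)
= 61.364/42.5
= 1.444

1.444


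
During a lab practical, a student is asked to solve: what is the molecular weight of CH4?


M(CH4) = 1×12.01 + 4×1.008
= 12.01 + 4.03
= 16.04 g/mol

16.04 g/mol


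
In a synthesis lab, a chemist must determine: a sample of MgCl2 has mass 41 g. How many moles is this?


M(MgCl2) = 95.21 g/mol
n = mass/M = 41/95.21 = 0.4306 mol

0.4306 mol


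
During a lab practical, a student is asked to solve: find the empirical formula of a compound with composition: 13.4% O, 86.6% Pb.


Assume 100 g sample. Moles of each element:
  O: 13.4/16.0 = 0.838 mol
  Pb: 86.6/207.2 = 0.418 mol
Divide by smallest (0.418):
  O: 0.838/0.418 = 2.0
  Pb: 0.418/0.418 = 1.0
Empirical formula: PbO2

PbO2


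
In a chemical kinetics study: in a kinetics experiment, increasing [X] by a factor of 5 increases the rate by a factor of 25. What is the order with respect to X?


rate ∝ [X]^n
5^n = 25 → n = 2
Order in X: 2

2


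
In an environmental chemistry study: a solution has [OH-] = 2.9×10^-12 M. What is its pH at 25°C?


pOH = -log10([OH-]) = -log10(2.9×10^-12)
= 12 - log10(2.9) = 11.54
pH = 14 - pOH = 14 - 11.54 = 2.46

2.46


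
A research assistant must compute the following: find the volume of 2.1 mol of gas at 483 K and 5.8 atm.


PV = nRT  (R = 0.08206 L·atm/(mol·K))
V = nRT/P = 2.1×0.08206×483/5.8
= 14.351 L

14.351 L


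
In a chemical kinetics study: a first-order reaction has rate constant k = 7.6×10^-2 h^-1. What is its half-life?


t½ = ln2/k = 0.693147/(7.6×10^-2 h^-1)
= 9.120 h

9.120 h


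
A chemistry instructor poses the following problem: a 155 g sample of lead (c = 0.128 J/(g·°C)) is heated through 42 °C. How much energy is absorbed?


q = mcΔT = 155 × 0.128 × 42
= 833.28 J

833.28 J


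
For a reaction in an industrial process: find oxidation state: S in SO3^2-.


x + 3(-2) = -2, so x = +4
Oxidation number: +4

+4


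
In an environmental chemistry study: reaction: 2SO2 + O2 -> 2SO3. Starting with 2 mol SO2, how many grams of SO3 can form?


Mole ratio SO3:SO2 = 2:2
n(SO3) = 2 × 2/2 = 2.000 mol
mass = 2.000 × 80.07 = 160.14 g

160.14 g


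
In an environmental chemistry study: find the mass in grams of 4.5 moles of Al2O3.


M(Al2O3) = 101.96 g/mol
mass = n × M = 4.5 × 101.96 = 458.82 g

458.82 g


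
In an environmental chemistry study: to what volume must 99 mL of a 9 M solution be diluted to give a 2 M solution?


C1V1 = C2V2
9 × 99 = 2 × V2
V2 = 891/2 = 445.5 mL

445.5 mL


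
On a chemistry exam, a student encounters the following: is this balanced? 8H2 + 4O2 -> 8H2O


Equation: 8H2 + 4O2 -> 8H2O
Check atoms: H: 16=16, O: 8=8
Balanced

Yes, balanced


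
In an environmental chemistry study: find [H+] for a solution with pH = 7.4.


[H+] = 10^(-pH) = 10^(-7.4)
= 3.98×10^-8 M

3.98×10^-8 M


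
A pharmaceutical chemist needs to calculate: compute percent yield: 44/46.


% yield = actual/theoretical × 100
= 44/46 × 100
= 95.65%

95.65%


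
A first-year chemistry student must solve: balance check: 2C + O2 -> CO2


Equation: 2C + O2 -> CO2
Check atoms: C: 2≠1, O: 2=2
Not balanced

No, not balanced


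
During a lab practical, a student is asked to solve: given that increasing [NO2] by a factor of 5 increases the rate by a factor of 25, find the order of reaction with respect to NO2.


rate ∝ [NO2]^n
5^n = 25 → n = 2
Order in NO2: 2

2


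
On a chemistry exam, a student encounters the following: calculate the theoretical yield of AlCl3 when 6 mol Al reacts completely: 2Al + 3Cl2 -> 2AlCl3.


Mole ratio AlCl3:Al = 2:2
n(AlCl3) = 6 × 2/2 = 6.000 mol
mass = 6.000 × 133.33 = 799.98 g

799.98 g


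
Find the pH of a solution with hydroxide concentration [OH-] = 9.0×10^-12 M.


pOH = -log10([OH-]) = -log10(9.0×10^-12)
= 12 - log10(9.0) = 11.05
pH = 14 - pOH = 14 - 11.05 = 2.95

2.95
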